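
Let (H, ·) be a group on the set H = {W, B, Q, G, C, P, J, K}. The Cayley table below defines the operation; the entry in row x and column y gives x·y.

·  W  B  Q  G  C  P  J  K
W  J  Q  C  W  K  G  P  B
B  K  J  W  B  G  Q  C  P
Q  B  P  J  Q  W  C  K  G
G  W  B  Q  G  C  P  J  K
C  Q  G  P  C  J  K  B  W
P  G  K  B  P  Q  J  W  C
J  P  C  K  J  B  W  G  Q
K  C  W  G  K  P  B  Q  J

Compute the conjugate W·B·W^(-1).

C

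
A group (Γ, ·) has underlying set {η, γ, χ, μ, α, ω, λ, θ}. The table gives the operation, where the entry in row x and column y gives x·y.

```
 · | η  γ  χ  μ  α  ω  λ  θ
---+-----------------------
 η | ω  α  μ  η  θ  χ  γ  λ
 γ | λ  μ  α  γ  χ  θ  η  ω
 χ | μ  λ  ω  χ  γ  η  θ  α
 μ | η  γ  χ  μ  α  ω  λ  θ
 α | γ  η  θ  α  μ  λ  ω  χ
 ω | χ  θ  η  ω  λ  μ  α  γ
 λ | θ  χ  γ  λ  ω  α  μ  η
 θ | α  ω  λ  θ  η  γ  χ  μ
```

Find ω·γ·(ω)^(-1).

γ

The identity is μ. In row ω, the entry μ sits in column ω, so ω^(-1) = ω.
ω·γ = θ
θ·ω = γ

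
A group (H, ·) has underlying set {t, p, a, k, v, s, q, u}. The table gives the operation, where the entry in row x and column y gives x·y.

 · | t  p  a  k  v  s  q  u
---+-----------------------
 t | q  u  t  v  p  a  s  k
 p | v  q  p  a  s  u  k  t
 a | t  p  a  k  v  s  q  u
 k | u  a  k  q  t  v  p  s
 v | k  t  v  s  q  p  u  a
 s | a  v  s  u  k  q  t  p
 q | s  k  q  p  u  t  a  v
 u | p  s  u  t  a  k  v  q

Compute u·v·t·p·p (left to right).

s

u·v = a
a·t = t
t·p = u
u·p = s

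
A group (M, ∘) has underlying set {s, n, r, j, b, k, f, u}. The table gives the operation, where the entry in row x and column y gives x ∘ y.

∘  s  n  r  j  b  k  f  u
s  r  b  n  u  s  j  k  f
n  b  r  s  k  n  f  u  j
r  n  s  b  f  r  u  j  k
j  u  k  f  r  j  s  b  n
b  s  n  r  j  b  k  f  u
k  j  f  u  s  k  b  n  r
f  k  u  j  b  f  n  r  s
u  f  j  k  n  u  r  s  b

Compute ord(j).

4

The identity element is b (its row matches the header).
j^1 = j
j^2 = j ∘ j = r
j^3 = r ∘ j = f
j^4 = f ∘ j = b
The first power of j equal to the identity is j^4, so ord(j) = 4.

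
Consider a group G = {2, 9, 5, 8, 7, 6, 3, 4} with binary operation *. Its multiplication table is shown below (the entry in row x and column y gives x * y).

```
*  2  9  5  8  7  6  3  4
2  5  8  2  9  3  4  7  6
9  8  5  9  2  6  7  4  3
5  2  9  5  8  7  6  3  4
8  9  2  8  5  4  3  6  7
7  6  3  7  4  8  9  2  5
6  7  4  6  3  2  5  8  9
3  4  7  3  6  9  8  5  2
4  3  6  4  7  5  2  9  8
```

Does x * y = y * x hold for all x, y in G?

4 * 9 = 6 but 9 * 4 = 3.
Since 4 and 9 do not commute, G is not abelian.

No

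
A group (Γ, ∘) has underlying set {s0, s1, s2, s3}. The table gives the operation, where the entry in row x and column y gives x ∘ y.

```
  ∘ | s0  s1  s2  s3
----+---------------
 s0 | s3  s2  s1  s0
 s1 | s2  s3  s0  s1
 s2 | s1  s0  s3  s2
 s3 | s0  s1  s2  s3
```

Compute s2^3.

s2

s2^1 = s2
s2^2 = s2 ∘ s2 = s3
s2^3 = s3 ∘ s2 = s2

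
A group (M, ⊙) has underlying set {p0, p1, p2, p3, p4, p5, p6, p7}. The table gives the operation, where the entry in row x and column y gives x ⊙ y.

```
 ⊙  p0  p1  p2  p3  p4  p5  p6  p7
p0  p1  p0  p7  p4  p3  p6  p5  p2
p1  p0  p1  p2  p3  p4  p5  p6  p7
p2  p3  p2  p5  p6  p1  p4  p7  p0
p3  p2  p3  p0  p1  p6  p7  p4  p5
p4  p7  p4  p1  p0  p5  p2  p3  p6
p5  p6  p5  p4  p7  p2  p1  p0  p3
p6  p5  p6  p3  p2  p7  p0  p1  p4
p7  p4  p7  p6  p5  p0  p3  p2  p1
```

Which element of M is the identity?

The identity e satisfies e ⊙ x = x for all x, so its row in the table reproduces the column headers.
Row p1 reads: p0, p1, p2, p3, p4, p5, p6, p7 — exactly the header order. So p1 is the identity.

p1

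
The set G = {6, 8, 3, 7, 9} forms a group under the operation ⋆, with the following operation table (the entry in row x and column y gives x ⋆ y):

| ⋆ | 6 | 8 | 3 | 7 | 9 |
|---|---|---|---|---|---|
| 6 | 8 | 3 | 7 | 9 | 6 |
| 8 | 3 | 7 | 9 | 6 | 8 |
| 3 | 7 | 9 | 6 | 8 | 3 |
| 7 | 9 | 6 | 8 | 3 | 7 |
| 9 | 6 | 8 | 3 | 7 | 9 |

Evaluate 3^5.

9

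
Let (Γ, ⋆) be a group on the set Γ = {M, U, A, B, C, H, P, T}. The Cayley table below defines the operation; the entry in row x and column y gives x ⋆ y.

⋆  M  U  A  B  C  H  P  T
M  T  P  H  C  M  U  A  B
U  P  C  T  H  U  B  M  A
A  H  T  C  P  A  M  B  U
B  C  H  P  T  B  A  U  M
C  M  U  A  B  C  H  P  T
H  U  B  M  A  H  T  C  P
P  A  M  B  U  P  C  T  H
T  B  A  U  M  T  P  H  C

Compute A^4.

C

A^1 = A
A^2 = A ⋆ A = C
A^3 = C ⋆ A = A
A^4 = A ⋆ A = C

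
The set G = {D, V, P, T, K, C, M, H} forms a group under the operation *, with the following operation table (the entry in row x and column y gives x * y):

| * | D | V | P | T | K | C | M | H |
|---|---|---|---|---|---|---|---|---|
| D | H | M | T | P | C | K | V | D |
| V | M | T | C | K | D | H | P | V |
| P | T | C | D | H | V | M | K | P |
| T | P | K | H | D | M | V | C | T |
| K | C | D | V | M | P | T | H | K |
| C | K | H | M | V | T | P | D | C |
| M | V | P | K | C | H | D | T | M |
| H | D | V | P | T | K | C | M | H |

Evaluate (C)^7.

V

C^1 = C
C^2 = C * C = P
C^3 = P * C = M
C^4 = M * C = D
C^5 = D * C = K
C^6 = K * C = T
C^7 = T * C = V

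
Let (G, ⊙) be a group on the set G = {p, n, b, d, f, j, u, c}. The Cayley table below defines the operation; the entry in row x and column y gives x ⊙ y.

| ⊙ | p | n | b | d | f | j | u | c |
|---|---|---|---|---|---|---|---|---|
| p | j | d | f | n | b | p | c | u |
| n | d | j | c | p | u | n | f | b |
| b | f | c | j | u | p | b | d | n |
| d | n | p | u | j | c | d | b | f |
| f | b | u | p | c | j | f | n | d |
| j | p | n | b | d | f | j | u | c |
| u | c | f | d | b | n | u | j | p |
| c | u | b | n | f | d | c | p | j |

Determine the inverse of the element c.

c

First locate the identity: row j matches the header, so j is the identity.
Scan row c for j: c ⊙ c = j. Hence c^(-1) = c.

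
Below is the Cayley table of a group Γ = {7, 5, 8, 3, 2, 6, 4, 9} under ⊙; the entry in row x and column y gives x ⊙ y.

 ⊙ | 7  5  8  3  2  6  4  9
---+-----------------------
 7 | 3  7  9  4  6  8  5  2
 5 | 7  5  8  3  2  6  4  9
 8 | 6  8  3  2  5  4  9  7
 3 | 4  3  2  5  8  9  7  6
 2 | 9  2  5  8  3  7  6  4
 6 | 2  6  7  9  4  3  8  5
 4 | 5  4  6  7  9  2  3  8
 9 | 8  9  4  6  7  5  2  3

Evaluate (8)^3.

8^1 = 8
8^2 = 8 ⊙ 8 = 3
8^3 = 3 ⊙ 8 = 2

2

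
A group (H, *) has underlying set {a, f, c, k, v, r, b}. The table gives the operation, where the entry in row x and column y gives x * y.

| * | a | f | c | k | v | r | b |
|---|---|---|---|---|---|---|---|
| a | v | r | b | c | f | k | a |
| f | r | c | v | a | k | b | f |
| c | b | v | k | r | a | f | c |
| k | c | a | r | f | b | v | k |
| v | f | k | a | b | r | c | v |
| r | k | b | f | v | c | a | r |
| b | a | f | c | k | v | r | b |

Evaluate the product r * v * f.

v

r * v = c
c * f = v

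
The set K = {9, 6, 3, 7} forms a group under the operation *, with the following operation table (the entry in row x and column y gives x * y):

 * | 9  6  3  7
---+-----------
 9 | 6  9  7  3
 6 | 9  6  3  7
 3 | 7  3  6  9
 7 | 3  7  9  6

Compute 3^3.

3^1 = 3
3^2 = 3 * 3 = 6
3^3 = 6 * 3 = 3

3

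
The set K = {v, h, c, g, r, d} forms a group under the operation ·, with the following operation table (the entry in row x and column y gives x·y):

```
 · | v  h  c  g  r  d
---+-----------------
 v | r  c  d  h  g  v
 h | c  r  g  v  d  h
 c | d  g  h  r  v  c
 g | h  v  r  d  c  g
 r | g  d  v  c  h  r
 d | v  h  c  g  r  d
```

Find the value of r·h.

d

Read row r, column h: r·h = d.
(Structurally, K here is isomorphic to the cyclic group Z_6.)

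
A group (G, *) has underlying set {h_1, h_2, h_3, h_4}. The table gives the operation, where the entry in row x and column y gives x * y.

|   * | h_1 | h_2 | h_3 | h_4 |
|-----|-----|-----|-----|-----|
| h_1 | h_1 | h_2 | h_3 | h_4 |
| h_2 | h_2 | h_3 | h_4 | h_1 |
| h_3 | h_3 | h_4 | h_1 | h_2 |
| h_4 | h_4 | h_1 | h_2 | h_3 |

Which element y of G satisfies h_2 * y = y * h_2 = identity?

h_4

First locate the identity: row h_1 matches the header, so h_1 is the identity.
Scan row h_2 for h_1: h_2 * h_4 = h_1. Hence h_2^(-1) = h_4.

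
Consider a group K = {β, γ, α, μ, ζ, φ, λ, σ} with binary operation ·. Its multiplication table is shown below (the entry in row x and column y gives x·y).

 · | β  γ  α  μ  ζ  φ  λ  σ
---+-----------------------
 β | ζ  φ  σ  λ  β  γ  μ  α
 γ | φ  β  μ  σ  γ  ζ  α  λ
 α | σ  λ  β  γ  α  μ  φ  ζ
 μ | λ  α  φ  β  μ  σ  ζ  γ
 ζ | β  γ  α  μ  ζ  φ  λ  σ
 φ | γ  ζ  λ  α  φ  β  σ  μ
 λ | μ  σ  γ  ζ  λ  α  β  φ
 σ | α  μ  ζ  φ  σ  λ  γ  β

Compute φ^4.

φ^1 = φ
φ^2 = φ·φ = β
φ^3 = β·φ = γ
φ^4 = γ·φ = ζ

ζ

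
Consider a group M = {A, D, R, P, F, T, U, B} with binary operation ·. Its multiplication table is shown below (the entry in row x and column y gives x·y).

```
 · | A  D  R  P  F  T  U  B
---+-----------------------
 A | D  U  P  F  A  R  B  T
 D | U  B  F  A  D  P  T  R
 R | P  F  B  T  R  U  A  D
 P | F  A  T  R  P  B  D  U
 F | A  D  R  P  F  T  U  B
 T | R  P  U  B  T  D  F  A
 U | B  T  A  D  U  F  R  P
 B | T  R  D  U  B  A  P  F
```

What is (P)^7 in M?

P^1 = P
P^2 = P·P = R
P^3 = R·P = T
P^4 = T·P = B
P^5 = B·P = U
P^6 = U·P = D
P^7 = D·P = A

A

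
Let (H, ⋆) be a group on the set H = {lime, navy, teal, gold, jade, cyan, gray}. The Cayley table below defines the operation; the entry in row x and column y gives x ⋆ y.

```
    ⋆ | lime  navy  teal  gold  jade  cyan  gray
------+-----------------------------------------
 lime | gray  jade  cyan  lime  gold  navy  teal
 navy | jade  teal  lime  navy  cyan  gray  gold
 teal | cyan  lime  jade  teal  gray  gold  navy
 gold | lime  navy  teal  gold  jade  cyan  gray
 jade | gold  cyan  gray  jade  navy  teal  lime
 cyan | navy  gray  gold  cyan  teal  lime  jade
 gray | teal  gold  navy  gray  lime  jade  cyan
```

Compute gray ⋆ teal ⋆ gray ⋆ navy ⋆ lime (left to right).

gray ⋆ teal = navy
navy ⋆ gray = gold
gold ⋆ navy = navy
navy ⋆ lime = jade
(Structurally, H here is isomorphic to the cyclic group Z_7.)

jade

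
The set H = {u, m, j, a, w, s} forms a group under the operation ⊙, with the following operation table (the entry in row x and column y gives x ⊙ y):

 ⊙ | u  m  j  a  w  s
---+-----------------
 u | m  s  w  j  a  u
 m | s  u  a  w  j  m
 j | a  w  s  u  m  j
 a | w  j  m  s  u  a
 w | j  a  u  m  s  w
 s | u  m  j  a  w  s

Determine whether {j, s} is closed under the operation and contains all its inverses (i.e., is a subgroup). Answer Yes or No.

{j, s} contains the identity s.
Checking products: every product of two elements of {j, s} (read from the table) lies in {j, s}, so the set is closed.
In a finite group, a nonempty closed subset is a subgroup. So {j, s} ≤ H.

Yes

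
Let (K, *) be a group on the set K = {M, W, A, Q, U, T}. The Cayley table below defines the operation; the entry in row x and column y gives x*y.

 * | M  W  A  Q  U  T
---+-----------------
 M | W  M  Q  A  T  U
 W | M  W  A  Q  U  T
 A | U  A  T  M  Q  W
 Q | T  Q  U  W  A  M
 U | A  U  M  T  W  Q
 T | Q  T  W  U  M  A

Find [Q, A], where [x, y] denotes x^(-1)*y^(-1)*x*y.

T

Identity is W; from the table Q^(-1) = Q and A^(-1) = T.
Q*T = M
M*Q = A
A*A = T
(Structurally, K here is isomorphic to the symmetric group S_3.)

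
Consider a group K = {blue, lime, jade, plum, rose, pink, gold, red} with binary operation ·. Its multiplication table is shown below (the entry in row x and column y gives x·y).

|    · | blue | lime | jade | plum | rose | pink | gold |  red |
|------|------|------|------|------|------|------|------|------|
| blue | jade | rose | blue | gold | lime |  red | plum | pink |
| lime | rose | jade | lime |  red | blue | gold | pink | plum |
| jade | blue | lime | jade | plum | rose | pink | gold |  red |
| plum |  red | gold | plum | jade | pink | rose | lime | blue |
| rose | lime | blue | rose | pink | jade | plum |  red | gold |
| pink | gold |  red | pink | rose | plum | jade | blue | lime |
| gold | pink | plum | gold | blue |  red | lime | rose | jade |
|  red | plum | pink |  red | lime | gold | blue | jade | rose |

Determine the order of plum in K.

2

The identity element is jade (its row matches the header).
plum^1 = plum
plum^2 = plum·plum = jade
The first power of plum equal to the identity is plum^2, so ord(plum) = 2.
(Structurally, K here is isomorphic to the dihedral group D_4.)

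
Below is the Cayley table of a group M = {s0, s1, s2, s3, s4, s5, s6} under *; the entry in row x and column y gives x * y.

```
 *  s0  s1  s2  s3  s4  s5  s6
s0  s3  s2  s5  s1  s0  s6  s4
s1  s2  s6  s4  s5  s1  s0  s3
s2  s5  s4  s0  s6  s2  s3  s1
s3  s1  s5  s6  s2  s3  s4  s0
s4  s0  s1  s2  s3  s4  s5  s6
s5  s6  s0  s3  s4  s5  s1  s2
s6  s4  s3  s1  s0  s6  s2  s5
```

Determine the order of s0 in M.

7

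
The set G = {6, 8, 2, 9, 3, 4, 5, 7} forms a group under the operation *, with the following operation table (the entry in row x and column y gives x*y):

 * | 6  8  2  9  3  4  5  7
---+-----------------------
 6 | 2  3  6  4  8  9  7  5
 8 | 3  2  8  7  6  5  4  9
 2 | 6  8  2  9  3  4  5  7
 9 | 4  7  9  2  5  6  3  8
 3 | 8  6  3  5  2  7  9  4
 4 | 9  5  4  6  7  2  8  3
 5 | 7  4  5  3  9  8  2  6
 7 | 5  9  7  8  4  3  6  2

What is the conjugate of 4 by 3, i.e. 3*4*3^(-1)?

The identity is 2. In row 3, the entry 2 sits in column 3, so 3^(-1) = 3.
3*4 = 7
7*3 = 4

4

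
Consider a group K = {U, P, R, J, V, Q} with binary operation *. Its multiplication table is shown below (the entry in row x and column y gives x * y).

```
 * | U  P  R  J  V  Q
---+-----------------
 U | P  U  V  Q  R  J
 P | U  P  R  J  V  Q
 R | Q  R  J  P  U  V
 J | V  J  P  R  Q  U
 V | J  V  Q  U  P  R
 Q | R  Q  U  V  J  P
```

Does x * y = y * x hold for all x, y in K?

No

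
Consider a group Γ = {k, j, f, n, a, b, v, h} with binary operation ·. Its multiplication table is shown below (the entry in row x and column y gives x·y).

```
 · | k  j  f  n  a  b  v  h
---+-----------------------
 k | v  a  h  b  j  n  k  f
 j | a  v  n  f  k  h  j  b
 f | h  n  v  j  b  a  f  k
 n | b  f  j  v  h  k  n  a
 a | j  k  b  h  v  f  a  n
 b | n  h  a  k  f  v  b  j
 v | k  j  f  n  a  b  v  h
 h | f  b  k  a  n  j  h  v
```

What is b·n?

Read row b, column n: b·n = k.

k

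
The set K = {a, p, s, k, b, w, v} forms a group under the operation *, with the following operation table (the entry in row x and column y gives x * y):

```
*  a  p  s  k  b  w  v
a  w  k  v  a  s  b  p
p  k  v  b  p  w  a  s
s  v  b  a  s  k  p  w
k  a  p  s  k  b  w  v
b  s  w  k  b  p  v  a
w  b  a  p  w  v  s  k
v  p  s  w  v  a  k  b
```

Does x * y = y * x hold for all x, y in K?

Yes

Check whether the table is symmetric across its main diagonal.
Every entry (row x, col y) equals the entry (row y, col x), so K is abelian.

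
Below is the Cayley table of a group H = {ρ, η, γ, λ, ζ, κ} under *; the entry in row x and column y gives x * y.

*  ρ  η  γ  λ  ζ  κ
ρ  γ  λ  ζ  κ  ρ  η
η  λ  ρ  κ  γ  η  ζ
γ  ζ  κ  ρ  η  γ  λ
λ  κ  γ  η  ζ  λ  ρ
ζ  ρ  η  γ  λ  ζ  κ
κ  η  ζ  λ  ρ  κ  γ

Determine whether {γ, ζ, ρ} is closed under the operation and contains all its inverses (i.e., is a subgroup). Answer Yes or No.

Yes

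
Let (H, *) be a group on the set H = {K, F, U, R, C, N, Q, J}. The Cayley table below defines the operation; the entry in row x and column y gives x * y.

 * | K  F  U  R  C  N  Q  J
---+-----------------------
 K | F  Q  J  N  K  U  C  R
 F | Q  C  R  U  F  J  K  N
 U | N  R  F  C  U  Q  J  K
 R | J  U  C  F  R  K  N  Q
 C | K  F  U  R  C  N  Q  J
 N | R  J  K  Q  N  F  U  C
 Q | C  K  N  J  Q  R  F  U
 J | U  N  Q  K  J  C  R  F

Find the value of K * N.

U

Read row K, column N: K * N = U.
(Structurally, H here is isomorphic to the quaternion group Q_8.)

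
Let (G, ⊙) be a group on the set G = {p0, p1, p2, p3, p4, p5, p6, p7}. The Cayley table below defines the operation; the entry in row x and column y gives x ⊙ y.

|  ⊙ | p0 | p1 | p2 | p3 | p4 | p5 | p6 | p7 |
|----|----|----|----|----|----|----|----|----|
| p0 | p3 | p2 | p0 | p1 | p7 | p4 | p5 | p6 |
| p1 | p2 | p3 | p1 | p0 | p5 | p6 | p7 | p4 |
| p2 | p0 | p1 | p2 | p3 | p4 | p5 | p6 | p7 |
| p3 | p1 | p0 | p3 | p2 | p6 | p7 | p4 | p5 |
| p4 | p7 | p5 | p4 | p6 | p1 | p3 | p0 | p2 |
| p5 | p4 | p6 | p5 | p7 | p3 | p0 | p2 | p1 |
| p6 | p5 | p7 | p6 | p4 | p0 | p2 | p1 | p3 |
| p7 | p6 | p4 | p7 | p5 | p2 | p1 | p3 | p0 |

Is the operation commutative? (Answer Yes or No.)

Check whether the table is symmetric across its main diagonal.
Every entry (row x, col y) equals the entry (row y, col x), so G is abelian.

Yes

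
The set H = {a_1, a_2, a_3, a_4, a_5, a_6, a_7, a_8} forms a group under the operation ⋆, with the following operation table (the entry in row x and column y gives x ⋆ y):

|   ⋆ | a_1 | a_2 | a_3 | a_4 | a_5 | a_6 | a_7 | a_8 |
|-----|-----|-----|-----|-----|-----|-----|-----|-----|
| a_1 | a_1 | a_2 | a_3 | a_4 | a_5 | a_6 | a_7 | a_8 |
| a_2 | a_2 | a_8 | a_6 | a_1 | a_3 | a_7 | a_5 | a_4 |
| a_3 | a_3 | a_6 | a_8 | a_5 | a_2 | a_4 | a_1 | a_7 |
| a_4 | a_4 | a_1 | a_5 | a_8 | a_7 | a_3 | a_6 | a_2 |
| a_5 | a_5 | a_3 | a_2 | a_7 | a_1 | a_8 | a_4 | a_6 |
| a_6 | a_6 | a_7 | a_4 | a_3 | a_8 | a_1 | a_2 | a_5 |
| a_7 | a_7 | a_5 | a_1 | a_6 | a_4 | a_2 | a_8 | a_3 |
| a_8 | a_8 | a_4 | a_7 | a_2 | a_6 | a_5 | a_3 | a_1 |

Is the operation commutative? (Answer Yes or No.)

Yes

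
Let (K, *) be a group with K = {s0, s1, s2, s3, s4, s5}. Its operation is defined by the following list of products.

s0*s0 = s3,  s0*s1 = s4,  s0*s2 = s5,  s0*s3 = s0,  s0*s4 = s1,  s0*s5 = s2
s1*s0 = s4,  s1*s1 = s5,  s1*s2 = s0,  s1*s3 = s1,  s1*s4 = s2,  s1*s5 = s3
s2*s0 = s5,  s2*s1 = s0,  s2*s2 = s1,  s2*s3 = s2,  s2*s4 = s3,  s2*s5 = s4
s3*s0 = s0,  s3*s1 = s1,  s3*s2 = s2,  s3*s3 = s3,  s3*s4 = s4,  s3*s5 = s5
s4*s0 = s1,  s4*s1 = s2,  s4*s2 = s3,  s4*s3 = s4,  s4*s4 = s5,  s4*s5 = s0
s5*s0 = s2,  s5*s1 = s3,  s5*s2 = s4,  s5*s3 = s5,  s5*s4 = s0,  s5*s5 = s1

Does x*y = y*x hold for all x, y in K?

Check whether the table is symmetric across its main diagonal.
Every entry (row x, col y) equals the entry (row y, col x), so K is abelian.

Yes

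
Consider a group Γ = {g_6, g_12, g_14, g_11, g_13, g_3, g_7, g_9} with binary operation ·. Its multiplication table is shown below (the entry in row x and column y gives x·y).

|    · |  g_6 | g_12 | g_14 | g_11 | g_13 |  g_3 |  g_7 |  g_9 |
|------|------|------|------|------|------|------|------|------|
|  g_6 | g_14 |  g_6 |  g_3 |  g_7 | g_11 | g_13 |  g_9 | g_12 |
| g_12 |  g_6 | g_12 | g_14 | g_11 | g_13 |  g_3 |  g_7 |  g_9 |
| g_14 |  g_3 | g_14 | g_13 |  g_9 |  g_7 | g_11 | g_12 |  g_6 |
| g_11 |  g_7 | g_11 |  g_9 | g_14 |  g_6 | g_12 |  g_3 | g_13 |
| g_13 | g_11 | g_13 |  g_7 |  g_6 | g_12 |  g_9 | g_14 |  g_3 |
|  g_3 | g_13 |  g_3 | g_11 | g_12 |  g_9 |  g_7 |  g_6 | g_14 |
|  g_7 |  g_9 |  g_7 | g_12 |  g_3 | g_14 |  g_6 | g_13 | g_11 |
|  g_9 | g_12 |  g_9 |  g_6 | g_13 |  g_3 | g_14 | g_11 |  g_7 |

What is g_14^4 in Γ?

g_12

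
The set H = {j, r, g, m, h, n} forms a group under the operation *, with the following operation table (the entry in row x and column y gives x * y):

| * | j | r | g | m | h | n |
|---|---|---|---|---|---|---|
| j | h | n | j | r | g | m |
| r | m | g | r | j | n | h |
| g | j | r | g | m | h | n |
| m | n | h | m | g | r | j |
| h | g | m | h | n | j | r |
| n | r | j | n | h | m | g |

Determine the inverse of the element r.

First locate the identity: row g matches the header, so g is the identity.
Scan row r for g: r * r = g. Hence r^(-1) = r.

r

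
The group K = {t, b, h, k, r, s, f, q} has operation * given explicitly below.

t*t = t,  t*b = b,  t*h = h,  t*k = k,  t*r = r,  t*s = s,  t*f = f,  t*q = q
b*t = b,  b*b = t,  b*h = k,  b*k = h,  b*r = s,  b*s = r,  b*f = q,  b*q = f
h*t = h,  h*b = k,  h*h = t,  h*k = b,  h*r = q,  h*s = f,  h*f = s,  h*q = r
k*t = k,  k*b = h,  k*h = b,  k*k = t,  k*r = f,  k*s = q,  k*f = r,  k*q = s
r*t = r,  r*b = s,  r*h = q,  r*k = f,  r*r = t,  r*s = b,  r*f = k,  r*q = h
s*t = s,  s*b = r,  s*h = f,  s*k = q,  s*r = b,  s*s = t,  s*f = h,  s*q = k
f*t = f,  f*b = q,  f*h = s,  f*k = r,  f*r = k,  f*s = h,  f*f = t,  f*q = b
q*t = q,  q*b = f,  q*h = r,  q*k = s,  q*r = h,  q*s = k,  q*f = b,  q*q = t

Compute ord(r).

The identity element is t (its row matches the header).
r^1 = r
r^2 = r * r = t
The first power of r equal to the identity is r^2, so ord(r) = 2.

2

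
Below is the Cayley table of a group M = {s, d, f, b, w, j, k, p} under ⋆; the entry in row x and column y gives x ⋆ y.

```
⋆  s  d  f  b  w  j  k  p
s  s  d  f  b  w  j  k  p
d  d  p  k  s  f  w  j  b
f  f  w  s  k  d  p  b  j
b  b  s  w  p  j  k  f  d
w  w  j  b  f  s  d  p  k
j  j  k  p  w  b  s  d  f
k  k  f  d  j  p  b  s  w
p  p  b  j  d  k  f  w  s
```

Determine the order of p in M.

2

The identity element is s (its row matches the header).
p^1 = p
p^2 = p ⋆ p = s
The first power of p equal to the identity is p^2, so ord(p) = 2.
(Structurally, M here is isomorphic to the dihedral group D_4.)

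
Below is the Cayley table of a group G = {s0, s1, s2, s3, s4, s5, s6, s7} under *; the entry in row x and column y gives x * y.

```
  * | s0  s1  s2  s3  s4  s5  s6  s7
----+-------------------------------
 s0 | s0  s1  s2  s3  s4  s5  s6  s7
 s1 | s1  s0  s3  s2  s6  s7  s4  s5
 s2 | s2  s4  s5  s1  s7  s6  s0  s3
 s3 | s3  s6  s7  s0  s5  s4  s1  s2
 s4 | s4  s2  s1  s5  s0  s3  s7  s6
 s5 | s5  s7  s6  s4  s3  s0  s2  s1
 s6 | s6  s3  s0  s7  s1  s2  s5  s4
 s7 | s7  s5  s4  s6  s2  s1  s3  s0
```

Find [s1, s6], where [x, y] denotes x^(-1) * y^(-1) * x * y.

s5

Identity is s0; from the table s1^(-1) = s1 and s6^(-1) = s2.
s1 * s2 = s3
s3 * s1 = s6
s6 * s6 = s5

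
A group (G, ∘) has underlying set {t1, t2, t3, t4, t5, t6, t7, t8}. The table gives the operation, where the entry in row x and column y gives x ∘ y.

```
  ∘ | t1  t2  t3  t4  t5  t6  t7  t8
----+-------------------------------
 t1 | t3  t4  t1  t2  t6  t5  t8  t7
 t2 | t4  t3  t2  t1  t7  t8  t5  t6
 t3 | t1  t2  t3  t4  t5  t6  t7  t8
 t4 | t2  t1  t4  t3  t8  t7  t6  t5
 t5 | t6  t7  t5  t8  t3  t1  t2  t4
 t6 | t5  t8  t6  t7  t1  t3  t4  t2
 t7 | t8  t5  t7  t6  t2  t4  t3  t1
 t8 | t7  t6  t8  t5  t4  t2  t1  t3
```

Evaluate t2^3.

t2^1 = t2
t2^2 = t2 ∘ t2 = t3
t2^3 = t3 ∘ t2 = t2
(Structurally, G here is isomorphic to the elementary abelian group (Z_2)^3.)

t2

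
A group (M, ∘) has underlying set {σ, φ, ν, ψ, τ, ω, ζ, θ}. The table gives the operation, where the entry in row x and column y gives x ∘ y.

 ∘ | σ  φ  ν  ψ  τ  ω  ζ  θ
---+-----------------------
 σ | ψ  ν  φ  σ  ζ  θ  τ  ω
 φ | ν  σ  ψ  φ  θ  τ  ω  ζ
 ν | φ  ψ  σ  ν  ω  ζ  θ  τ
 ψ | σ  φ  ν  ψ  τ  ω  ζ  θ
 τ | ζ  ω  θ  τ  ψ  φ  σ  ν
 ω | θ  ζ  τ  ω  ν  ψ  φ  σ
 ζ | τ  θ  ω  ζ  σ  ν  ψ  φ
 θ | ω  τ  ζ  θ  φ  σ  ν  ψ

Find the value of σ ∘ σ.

Read row σ, column σ: σ ∘ σ = ψ.
(Structurally, M here is isomorphic to the dihedral group D_4.)

ψ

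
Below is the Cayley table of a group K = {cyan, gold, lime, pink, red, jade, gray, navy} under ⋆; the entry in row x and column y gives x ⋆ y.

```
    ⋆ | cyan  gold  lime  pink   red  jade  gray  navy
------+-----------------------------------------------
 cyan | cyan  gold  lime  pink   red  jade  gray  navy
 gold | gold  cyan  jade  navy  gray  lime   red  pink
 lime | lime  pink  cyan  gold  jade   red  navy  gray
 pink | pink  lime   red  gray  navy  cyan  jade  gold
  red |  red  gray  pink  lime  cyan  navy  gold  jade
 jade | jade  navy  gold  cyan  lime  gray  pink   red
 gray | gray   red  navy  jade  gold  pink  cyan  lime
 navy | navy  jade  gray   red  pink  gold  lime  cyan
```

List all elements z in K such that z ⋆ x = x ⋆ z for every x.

{cyan, gray}

An element z is central iff its row equals its column in the table.
For jade: jade ⋆ red = lime ≠ navy = red ⋆ jade, so jade ∉ Z.
Checking each element this way leaves Z(K) = {cyan, gray}.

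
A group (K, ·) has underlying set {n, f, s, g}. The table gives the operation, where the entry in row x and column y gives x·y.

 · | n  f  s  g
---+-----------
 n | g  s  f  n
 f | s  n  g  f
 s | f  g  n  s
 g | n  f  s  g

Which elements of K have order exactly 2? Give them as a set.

{n}

Identity is g. Compute the order of each non-identity element by repeated multiplication:
  n: n → g  (order 2)
  f: f → n → s → g  (order 4)
  s: s → n → f → g  (order 4)
Elements of order 2: {n}.
(Structurally, K here is isomorphic to the cyclic group Z_4.)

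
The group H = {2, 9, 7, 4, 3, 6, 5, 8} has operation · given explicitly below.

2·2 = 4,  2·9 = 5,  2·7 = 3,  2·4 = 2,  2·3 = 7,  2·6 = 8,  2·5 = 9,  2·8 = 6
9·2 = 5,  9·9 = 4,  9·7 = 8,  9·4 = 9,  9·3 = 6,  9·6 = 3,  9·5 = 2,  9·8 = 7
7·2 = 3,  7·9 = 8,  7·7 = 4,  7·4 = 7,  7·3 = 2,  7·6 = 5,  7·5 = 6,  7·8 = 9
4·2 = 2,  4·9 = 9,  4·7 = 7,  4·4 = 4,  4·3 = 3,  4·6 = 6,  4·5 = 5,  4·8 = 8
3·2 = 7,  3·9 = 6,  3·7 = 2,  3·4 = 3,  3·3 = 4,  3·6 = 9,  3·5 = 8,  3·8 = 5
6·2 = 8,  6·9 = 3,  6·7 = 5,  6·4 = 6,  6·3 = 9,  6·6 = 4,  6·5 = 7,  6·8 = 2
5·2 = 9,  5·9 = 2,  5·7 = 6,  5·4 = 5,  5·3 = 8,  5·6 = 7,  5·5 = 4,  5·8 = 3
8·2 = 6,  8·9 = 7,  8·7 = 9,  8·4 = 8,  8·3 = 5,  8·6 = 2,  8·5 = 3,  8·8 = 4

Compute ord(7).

The identity element is 4 (its row matches the header).
7^1 = 7
7^2 = 7·7 = 4
The first power of 7 equal to the identity is 7^2, so ord(7) = 2.

2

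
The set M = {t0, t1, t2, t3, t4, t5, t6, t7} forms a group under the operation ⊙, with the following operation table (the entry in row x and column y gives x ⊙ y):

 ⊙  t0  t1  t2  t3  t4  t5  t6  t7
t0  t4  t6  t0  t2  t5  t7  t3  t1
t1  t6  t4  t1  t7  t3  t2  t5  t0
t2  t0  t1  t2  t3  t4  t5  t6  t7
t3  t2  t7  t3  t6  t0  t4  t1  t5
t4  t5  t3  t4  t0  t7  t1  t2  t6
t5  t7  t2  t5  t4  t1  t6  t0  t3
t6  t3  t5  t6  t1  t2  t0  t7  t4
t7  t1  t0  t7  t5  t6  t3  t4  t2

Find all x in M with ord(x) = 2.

{t7}

Identity is t2. Compute the order of each non-identity element by repeated multiplication:
  t0: t0 → t4 → t5 → t7 → t1 → t6 → t3 → t2  (order 8)
  t1: t1 → t4 → t3 → t7 → t0 → t6 → t5 → t2  (order 8)
  t3: t3 → t6 → t1 → t7 → t5 → t4 → t0 → t2  (order 8)
  t4: t4 → t7 → t6 → t2  (order 4)
  t5: t5 → t6 → t0 → t7 → t3 → t4 → t1 → t2  (order 8)
  t6: t6 → t7 → t4 → t2  (order 4)
  t7: t7 → t2  (order 2)
Elements of order 2: {t7}.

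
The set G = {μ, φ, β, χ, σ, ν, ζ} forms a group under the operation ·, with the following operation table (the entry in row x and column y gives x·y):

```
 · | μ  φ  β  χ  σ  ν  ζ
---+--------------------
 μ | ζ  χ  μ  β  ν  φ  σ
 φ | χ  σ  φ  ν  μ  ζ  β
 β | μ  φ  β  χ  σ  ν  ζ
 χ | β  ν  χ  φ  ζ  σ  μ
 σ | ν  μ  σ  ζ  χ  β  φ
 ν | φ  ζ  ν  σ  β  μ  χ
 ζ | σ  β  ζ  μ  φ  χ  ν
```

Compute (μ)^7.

μ^1 = μ
μ^2 = μ·μ = ζ
μ^3 = ζ·μ = σ
μ^4 = σ·μ = ν
μ^5 = ν·μ = φ
μ^6 = φ·μ = χ
μ^7 = χ·μ = β
(Structurally, G here is isomorphic to the cyclic group Z_7.)

β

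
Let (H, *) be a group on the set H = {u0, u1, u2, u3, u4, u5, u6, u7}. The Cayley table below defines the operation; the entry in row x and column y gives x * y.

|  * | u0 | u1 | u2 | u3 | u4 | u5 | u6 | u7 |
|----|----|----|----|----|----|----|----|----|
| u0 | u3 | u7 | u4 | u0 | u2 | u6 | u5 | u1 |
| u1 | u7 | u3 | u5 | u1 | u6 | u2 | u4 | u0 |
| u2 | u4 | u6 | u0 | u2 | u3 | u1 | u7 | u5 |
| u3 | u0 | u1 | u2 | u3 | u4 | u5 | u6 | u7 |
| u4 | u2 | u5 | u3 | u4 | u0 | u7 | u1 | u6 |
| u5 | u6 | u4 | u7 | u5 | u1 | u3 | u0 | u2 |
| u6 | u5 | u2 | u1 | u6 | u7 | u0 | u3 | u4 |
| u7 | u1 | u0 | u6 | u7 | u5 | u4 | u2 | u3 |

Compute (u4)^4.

u3

u4^1 = u4
u4^2 = u4 * u4 = u0
u4^3 = u0 * u4 = u2
u4^4 = u2 * u4 = u3
(Structurally, H here is isomorphic to the dihedral group D_4.)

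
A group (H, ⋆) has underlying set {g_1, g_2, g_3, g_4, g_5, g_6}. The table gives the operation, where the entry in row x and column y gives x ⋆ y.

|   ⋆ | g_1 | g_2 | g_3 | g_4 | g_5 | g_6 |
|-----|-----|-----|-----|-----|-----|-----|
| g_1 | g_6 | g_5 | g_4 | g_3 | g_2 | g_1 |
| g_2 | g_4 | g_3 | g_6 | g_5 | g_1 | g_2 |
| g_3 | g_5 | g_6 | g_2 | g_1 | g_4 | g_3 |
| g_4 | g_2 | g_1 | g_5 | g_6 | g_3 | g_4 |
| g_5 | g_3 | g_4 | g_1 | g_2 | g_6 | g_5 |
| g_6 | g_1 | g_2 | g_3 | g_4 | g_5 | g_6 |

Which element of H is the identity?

g_6

The identity e satisfies e ⋆ x = x for all x, so its row in the table reproduces the column headers.
Row g_6 reads: g_1, g_2, g_3, g_4, g_5, g_6 — exactly the header order. So g_6 is the identity.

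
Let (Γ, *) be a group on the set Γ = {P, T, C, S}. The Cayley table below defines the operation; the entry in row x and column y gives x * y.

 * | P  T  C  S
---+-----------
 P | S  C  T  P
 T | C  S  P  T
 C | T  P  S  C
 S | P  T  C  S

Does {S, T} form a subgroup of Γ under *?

{S, T} contains the identity S.
Checking products: every product of two elements of {S, T} (read from the table) lies in {S, T}, so the set is closed.
In a finite group, a nonempty closed subset is a subgroup. So {S, T} ≤ Γ.

Yes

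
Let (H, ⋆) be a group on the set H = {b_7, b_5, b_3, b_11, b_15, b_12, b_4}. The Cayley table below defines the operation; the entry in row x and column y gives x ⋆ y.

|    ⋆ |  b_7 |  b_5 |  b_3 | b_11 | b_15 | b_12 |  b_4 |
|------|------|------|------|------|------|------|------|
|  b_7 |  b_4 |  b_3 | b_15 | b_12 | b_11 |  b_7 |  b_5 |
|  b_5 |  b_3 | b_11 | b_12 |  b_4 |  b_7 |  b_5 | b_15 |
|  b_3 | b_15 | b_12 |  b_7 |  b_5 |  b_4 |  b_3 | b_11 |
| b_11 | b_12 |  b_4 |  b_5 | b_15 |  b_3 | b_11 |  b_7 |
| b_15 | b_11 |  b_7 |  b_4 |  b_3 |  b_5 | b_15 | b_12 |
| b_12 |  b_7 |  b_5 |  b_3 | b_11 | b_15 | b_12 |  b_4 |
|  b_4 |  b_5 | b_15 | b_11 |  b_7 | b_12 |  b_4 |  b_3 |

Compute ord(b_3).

The identity element is b_12 (its row matches the header).
b_3^1 = b_3
b_3^2 = b_3 ⋆ b_3 = b_7
b_3^3 = b_7 ⋆ b_3 = b_15
b_3^4 = b_15 ⋆ b_3 = b_4
b_3^5 = b_4 ⋆ b_3 = b_11
b_3^6 = b_11 ⋆ b_3 = b_5
b_3^7 = b_5 ⋆ b_3 = b_12
The first power of b_3 equal to the identity is b_3^7, so ord(b_3) = 7.
(Structurally, H here is isomorphic to the cyclic group Z_7.)

7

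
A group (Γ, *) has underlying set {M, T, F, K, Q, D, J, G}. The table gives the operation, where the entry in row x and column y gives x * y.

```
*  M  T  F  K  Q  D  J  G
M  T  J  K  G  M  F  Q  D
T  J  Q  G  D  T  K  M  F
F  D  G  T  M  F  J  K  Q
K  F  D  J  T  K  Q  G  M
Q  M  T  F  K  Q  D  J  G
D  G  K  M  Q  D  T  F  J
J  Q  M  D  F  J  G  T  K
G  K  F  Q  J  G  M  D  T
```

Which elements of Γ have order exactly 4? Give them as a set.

{D, F, G, J, K, M}

Identity is Q. Compute the order of each non-identity element by repeated multiplication:
  M: M → T → J → Q  (order 4)
  T: T → Q  (order 2)
  F: F → T → G → Q  (order 4)
  K: K → T → D → Q  (order 4)
  D: D → T → K → Q  (order 4)
  J: J → T → M → Q  (order 4)
  G: G → T → F → Q  (order 4)
Elements of order 4: {D, F, G, J, K, M}.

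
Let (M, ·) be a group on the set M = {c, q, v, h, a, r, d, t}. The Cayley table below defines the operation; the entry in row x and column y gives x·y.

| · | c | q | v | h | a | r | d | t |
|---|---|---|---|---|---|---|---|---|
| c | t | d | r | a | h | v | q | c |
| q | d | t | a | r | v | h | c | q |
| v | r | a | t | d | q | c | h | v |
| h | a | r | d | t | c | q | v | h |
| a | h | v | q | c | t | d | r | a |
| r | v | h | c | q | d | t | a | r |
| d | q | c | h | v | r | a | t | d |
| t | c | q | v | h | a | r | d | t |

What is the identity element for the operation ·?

t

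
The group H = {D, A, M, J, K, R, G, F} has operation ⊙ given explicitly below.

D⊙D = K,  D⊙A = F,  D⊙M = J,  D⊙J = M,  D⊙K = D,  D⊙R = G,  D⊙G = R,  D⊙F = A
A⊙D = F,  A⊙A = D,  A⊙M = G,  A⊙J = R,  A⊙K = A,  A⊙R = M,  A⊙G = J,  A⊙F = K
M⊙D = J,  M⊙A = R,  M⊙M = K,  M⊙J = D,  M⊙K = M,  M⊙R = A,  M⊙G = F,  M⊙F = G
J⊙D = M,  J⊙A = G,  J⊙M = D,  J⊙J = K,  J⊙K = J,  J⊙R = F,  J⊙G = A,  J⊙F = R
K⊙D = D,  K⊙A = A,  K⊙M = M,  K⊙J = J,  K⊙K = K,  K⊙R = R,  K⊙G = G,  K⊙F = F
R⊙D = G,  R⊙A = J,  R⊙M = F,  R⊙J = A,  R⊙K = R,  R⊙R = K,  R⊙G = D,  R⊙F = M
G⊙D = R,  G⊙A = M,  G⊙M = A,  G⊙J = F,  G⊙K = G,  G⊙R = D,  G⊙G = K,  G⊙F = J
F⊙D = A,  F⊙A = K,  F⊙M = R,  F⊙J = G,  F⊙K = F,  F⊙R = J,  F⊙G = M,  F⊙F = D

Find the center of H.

{D, K}

An element z is central iff its row equals its column in the table.
For R: R ⊙ A = J ≠ M = A ⊙ R, so R ∉ Z.
Checking each element this way leaves Z(H) = {D, K}.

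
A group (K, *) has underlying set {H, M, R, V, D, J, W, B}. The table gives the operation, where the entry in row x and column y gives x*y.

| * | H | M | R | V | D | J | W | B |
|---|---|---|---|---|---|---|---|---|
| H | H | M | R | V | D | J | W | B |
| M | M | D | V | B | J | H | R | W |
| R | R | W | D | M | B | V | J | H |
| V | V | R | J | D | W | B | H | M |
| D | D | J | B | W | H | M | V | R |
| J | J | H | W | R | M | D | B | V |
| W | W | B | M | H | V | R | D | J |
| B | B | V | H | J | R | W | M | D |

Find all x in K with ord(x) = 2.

Identity is H. Compute the order of each non-identity element by repeated multiplication:
  M: M → D → J → H  (order 4)
  R: R → D → B → H  (order 4)
  V: V → D → W → H  (order 4)
  D: D → H  (order 2)
  J: J → D → M → H  (order 4)
  W: W → D → V → H  (order 4)
  B: B → D → R → H  (order 4)
Elements of order 2: {D}.

{D}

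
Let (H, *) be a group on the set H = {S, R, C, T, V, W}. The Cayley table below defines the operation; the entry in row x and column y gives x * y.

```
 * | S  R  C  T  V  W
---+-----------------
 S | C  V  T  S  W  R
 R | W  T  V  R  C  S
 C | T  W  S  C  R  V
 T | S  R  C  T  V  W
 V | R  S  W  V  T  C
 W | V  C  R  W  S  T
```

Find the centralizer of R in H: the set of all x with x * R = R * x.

Compare row R with column R entry by entry.
S * R = V but R * S = W, so S does not.
Collecting the elements that commute with R: C(R) = {R, T}.

{R, T}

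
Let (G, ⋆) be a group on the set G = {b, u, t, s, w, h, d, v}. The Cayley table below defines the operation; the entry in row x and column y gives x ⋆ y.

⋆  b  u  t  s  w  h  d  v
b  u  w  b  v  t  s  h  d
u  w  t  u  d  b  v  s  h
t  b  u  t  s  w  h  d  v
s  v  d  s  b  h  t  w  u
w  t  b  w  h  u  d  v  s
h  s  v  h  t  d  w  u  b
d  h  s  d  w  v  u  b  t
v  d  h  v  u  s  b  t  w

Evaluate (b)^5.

b^1 = b
b^2 = b ⋆ b = u
b^3 = u ⋆ b = w
b^4 = w ⋆ b = t
b^5 = t ⋆ b = b
(Structurally, G here is isomorphic to the cyclic group Z_8.)

b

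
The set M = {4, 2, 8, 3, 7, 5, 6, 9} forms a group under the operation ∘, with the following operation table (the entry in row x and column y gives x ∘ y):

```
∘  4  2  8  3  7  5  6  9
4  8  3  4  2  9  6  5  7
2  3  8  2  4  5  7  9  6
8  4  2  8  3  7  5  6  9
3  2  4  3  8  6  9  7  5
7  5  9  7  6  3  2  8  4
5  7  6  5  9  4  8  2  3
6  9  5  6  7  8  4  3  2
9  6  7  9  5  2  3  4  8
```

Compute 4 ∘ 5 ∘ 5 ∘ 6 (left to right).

4 ∘ 5 = 6
6 ∘ 5 = 4
4 ∘ 6 = 5

5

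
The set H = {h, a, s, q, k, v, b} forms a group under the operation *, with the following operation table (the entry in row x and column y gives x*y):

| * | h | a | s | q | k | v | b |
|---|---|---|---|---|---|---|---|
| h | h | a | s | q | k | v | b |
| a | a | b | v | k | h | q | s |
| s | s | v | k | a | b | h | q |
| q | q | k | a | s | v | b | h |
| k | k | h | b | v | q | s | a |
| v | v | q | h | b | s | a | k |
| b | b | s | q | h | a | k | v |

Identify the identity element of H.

The identity e satisfies e*x = x for all x, so its row in the table reproduces the column headers.
Row h reads: h, a, s, q, k, v, b — exactly the header order. So h is the identity.

h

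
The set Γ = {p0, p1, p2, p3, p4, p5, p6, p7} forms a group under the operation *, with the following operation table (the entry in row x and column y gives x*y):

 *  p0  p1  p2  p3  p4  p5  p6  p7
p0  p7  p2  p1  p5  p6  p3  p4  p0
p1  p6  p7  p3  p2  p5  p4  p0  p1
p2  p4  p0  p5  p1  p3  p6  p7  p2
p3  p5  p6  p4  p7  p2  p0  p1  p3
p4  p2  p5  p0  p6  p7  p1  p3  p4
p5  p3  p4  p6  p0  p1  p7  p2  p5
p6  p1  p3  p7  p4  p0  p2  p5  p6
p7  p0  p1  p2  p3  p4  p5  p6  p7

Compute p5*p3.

p0

Read row p5, column p3: p5*p3 = p0.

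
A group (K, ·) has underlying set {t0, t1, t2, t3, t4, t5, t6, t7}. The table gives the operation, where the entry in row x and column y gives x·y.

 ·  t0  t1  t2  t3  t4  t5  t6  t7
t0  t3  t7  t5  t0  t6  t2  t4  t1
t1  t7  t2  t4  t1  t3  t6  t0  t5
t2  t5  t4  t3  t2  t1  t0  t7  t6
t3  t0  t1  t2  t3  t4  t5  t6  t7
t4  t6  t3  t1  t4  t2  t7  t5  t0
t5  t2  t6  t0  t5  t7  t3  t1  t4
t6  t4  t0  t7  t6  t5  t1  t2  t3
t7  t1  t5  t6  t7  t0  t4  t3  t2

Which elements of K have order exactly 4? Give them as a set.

{t1, t4, t6, t7}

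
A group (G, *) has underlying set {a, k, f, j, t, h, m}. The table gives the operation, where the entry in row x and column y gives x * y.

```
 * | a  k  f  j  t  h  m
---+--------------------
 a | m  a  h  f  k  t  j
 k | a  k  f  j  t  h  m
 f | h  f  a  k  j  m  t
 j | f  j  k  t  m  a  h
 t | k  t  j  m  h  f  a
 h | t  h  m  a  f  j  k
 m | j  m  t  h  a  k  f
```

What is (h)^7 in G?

h^1 = h
h^2 = h * h = j
h^3 = j * h = a
h^4 = a * h = t
h^5 = t * h = f
h^6 = f * h = m
h^7 = m * h = k
(Structurally, G here is isomorphic to the cyclic group Z_7.)

k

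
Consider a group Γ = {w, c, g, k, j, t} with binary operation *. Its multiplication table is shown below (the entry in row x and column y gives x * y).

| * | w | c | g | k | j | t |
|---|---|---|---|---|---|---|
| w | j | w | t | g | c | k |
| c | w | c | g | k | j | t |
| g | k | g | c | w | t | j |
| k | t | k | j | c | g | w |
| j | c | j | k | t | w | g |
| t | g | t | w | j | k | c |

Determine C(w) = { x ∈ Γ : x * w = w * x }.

{c, j, w}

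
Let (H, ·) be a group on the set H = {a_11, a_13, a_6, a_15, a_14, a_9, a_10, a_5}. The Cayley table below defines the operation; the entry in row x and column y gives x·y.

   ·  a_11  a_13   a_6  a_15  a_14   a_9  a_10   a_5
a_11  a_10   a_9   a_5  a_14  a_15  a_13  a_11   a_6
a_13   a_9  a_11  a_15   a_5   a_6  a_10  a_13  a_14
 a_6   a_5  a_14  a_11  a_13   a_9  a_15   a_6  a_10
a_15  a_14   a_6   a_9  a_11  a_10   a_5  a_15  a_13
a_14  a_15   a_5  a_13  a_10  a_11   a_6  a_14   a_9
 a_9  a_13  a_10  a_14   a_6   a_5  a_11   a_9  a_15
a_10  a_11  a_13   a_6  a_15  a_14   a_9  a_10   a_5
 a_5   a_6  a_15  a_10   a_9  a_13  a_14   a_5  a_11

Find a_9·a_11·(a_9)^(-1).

a_11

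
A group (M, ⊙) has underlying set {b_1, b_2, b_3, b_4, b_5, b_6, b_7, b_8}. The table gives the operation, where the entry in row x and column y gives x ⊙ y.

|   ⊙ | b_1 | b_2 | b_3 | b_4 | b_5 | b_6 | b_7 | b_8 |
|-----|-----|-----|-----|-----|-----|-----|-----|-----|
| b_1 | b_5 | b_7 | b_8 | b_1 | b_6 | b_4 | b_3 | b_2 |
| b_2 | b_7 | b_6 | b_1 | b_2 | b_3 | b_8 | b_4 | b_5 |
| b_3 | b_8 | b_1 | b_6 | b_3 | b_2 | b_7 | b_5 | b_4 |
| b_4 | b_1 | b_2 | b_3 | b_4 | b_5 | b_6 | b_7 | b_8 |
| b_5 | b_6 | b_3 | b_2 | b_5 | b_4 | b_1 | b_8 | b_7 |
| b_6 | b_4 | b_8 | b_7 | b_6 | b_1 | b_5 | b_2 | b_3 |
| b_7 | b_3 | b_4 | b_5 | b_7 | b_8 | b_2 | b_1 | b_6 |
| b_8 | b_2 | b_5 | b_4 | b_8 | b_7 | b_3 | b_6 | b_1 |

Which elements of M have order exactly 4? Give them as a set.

Identity is b_4. Compute the order of each non-identity element by repeated multiplication:
  b_1: b_1 → b_5 → b_6 → b_4  (order 4)
  b_2: b_2 → b_6 → b_8 → b_5 → b_3 → b_1 → b_7 → b_4  (order 8)
  b_3: b_3 → b_6 → b_7 → b_5 → b_2 → b_1 → b_8 → b_4  (order 8)
  b_5: b_5 → b_4  (order 2)
  b_6: b_6 → b_5 → b_1 → b_4  (order 4)
  b_7: b_7 → b_1 → b_3 → b_5 → b_8 → b_6 → b_2 → b_4  (order 8)
  b_8: b_8 → b_1 → b_2 → b_5 → b_7 → b_6 → b_3 → b_4  (order 8)
Elements of order 4: {b_1, b_6}.

{b_1, b_6}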